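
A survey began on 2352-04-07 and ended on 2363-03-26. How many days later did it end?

From April 7, 2352 to April 7, 2362: 10 years, of which 2 contain a Feb 29 — 8×365 + 2×366 = 3652 days.
April 2362: 30 − 7 = 23 days remain.
Then 10 full months totalling 304 days.
March 1–26, 2363: 26 days.
Residual: 353 days.
Total: 4005 days.

4005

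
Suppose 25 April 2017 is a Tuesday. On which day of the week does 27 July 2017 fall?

April 2017: 30 − 25 = 5 days remain.
Then May (31), June (30): 31 + 30 = 61 days.
July 1–27, 2017: 27 days.
Total: 5 + 61 + 27 = 93 days.
93 mod 7 = 2, so 2 days after Tuesday is Thursday.

Thursday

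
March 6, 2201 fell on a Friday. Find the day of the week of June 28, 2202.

Monday

March 6, 2201 → March 6, 2202: 365 days.
March 2202: 31 − 6 = 25 days remain.
Then April (30), May (31): 30 + 31 = 61 days.
June 1–28, 2202: 28 days.
Residual: 114 days.
Total: 479 days.
479 mod 7 = 3, so 3 days after Friday is Monday.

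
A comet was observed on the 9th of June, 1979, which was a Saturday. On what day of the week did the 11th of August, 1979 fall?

Saturday

June 1979: 30 − 9 = 21 days remain.
Then July (31): 31 days.
August 1–11, 1979: 11 days.
Total: 21 + 31 + 11 = 63 days.
63 is a multiple of 7, so the 11th of August, 1979 falls on the same weekday: Saturday.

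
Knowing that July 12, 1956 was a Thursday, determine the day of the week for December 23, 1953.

Count forward from the earlier date (December 23, 1953) to the later (July 12, 1956):
December 23, 1953 → December 23, 1954: 365 days.
December 23, 1954 → December 23, 1955: 365 days.
December 1955: 31 − 23 = 8 days remain.
Then January (31), February 1956 (29), March (31), April (30), May (31), June (30): 31 + 29 + 31 + 30 + 31 + 30 = 182 days.
July 1–12, 1956: 12 days.
Residual: 202 days.
Total: 932 days.
932 mod 7 = 1, so 1 day before Thursday is Wednesday.

Wednesday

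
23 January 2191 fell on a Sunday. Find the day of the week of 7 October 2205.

From January 23, 2191 to January 23, 2205: 14 years, of which 3 contain a Feb 29 — 11×365 + 3×366 = 5113 days.
(2200 is not a leap year (divisible by 100 but not 400).)
January 2205: 31 − 23 = 8 days remain.
Then February 2205 (28), March (31), April (30), May (31), June (30), July (31), August (31), September (30): 28 + 31 + 30 + 31 + 30 + 31 + 31 + 30 = 242 days.
October 1–7, 2205: 7 days.
Residual: 257 days.
Total: 5370 days.
5370 mod 7 = 1, so 1 day after Sunday is Monday.

Monday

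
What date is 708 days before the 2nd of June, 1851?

the 24th of June, 1849

Count 708 days before June 2, 1851:
June 1849: 30 − 24 = 6 days remain.
Then 23 full months totalling 700 days.
June 1–2, 1851: 2 days.
Total: 6 + 700 + 2 = 708 days.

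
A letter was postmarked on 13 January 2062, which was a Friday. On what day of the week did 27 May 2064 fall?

Day-of-year of January 13, 2062: 13.
Day-of-year of May 27, 2064: 148.
2062 has 365 days, so 365 − 13 = 352 days remain in 2062.
Full years: 2063: 365. Sum = 365.
Total: 352 + 365 + 148 = 865 days.
865 mod 7 = 4, so 4 days after Friday is Tuesday.

Tuesday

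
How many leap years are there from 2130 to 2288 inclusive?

39

Years divisible by 4: 2132, 2136, …, 2288 — 40 in all.
Of these, 2200 is divisible by 100 but not 400, so not leap.
Leap years: 40 − 1 = 39.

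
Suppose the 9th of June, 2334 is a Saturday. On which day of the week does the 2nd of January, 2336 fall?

Thursday

June 2334: 30 − 9 = 21 days remain.
Then 18 full months totalling 549 days.
January 1–2, 2336: 2 days.
Total: 21 + 549 + 2 = 572 days.
572 mod 7 = 5, so 5 days after Saturday is Thursday.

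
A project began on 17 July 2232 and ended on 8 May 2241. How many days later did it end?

From July 17, 2232 to July 17, 2240: 8 years, of which 2 contain a Feb 29 — 6×365 + 2×366 = 2922 days.
July 2240: 31 − 17 = 14 days remain.
Then 9 full months totalling 273 days.
May 1–8, 2241: 8 days.
Residual: 295 days.
Total: 3217 days.

3217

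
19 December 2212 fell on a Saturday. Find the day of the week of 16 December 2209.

Saturday

Count forward from the earlier date (December 16, 2209) to the later (December 19, 2212):
Day-of-year of December 16, 2209: 350.
Day-of-year of December 19, 2212: 354.
2209 has 365 days, so 365 − 350 = 15 days remain in 2209.
Full years: 2210: 365; 2211: 365. Sum = 730.
Total: 15 + 730 + 354 = 1099 days.
1099 is a multiple of 7, so 16 December 2209 falls on the same weekday: Saturday.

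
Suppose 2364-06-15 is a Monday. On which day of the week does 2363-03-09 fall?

Saturday

Count forward from the earlier date (March 9, 2363) to the later (June 15, 2364):
March 2363: 31 − 9 = 22 days remain.
Then 14 full months totalling 427 days.
June 1–15, 2364: 15 days.
Total: 22 + 427 + 15 = 464 days.
464 mod 7 = 2, so 2 days before Monday is Saturday.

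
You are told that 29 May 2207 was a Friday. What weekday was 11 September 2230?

Day-of-year of May 29, 2207: 149.
Day-of-year of September 11, 2230: 254.
2207 has 365 days, so 365 − 149 = 216 days remain in 2207.
Full years 2208–2229: 16 common + 6 leap = 16×365 + 6×366 = 8036 days.
Total: 216 + 8036 + 254 = 8506 days.
8506 mod 7 = 1, so 1 day after Friday is Saturday.

Saturday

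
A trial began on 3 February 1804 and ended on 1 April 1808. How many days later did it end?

Day-of-year of February 3, 1804: 34.
Day-of-year of April 1, 1808: 92.
1804 has 366 days, so 366 − 34 = 332 days remain in 1804.
Full years: 1805: 365; 1806: 365; 1807: 365. Sum = 1095.
Total: 332 + 1095 + 92 = 1519 days.

1519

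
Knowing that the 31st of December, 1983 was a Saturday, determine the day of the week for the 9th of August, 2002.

Friday

Day-of-year of December 31, 1983: 365.
Day-of-year of August 9, 2002: 221.
1983 has 365 days, so 365 − 365 = 0 days remain in 1983.
Full years 1984–2001: 13 common + 5 leap = 13×365 + 5×366 = 6575 days.
Total: 0 + 6575 + 221 = 6796 days.
6796 mod 7 = 6, so 6 days after Saturday is Friday.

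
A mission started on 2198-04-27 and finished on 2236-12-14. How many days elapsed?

From April 27, 2198 to April 27, 2236: 38 years, of which 9 contain a Feb 29 — 29×365 + 9×366 = 13879 days.
(2200 is not a leap year (divisible by 100 but not 400).)
April 2236: 30 − 27 = 3 days remain.
Then May (31), June (30), July (31), August (31), September (30), October (31), November (30): 31 + 30 + 31 + 31 + 30 + 31 + 30 = 214 days.
December 1–14, 2236: 14 days.
Residual: 231 days.
Total: 14110 days.

14110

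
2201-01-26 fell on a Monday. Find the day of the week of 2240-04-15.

Day-of-year of January 26, 2201: 26.
Day-of-year of April 15, 2240: 106.
2201 has 365 days, so 365 − 26 = 339 days remain in 2201.
Full years 2202–2239: 29 common + 9 leap = 29×365 + 9×366 = 13879 days.
Total: 339 + 13879 + 106 = 14324 days.
14324 mod 7 = 2, so 2 days after Monday is Wednesday.

Wednesday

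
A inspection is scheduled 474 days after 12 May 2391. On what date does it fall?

28 August 2392

Count 474 days after May 12, 2391:
Day-of-year of May 12, 2391: 132.
Day-of-year of August 28, 2392: 241.
2391 has 365 days, so 365 − 132 = 233 days remain in 2391.
Total: 233 + 241 = 474 days.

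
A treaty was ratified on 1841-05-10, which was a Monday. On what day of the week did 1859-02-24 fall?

Thursday

Day-of-year of May 10, 1841: 130.
Day-of-year of February 24, 1859: 55.
1841 has 365 days, so 365 − 130 = 235 days remain in 1841.
Full years 1842–1858: 13 common + 4 leap = 13×365 + 4×366 = 6209 days.
Total: 235 + 6209 + 55 = 6499 days.
6499 mod 7 = 3, so 3 days after Monday is Thursday.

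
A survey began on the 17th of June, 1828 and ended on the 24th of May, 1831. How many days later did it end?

1071

Day-of-year of June 17, 1828: 169.
Day-of-year of May 24, 1831: 144.
1828 has 366 days, so 366 − 169 = 197 days remain in 1828.
Full years: 1829: 365; 1830: 365. Sum = 730.
Total: 197 + 730 + 144 = 1071 days.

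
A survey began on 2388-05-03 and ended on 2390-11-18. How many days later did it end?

May 3, 2388 → May 3, 2389: 365 days.
May 3, 2389 → May 3, 2390: 365 days.
May 2390: 31 − 3 = 28 days remain.
Then June (30), July (31), August (31), September (30), October (31): 30 + 31 + 31 + 30 + 31 = 153 days.
November 1–18, 2390: 18 days.
Residual: 199 days.
Total: 929 days.

929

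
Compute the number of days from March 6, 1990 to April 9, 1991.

March 1990: 31 − 6 = 25 days remain.
Then 12 full months totalling 365 days.
April 1–9, 1991: 9 days.
Total: 25 + 365 + 9 = 399 days.

399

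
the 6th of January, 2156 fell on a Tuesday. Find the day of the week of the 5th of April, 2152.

Count forward from the earlier date (April 5, 2152) to the later (January 6, 2156):
Day-of-year of April 5, 2152: 96.
Day-of-year of January 6, 2156: 6.
2152 has 366 days, so 366 − 96 = 270 days remain in 2152.
Full years: 2153: 365; 2154: 365; 2155: 365. Sum = 1095.
Total: 270 + 1095 + 6 = 1371 days.
1371 mod 7 = 6, so 6 days before Tuesday is Wednesday.

Wednesday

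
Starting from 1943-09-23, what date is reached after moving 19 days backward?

1943-09-04

Count 19 days before September 23, 1943:
Within September 1943: 23 − 4 = 19 days.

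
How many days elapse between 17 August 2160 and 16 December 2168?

3043

From August 17, 2160 to August 17, 2168: 8 years, of which 2 contain a Feb 29 — 6×365 + 2×366 = 2922 days.
August 2168: 31 − 17 = 14 days remain.
Then September (30), October (31), November (30): 30 + 31 + 30 = 91 days.
December 1–16, 2168: 16 days.
Residual: 121 days.
Total: 3043 days.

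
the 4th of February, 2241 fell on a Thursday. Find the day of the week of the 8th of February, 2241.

Within February 2241: 8 − 4 = 4 days.
4 mod 7 = 4, so 4 days after Thursday is Monday.

Monday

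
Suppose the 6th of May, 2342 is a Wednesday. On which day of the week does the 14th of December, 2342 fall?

May 2342: 31 − 6 = 25 days remain.
Then June (30), July (31), August (31), September (30), October (31), November (30): 30 + 31 + 31 + 30 + 31 + 30 = 183 days.
December 1–14, 2342: 14 days.
Total: 25 + 183 + 14 = 222 days.
222 mod 7 = 5, so 5 days after Wednesday is Monday.

Monday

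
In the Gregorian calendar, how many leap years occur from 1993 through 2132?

34

Years divisible by 4: 1996, 2000, …, 2132 — 35 in all.
Of these, 2100 is divisible by 100 but not 400, so not leap.
2000 is divisible by 400, so still leap.
Leap years: 35 − 1 = 34.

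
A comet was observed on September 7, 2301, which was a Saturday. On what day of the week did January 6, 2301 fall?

Sunday

Count forward from the earlier date (January 6, 2301) to the later (September 7, 2301):
January 2301: 31 − 6 = 25 days remain.
Then February 2301 (28), March (31), April (30), May (31), June (30), July (31), August (31): 28 + 31 + 30 + 31 + 30 + 31 + 31 = 212 days.
September 1–7, 2301: 7 days.
Total: 25 + 212 + 7 = 244 days.
244 mod 7 = 6, so 6 days before Saturday is Sunday.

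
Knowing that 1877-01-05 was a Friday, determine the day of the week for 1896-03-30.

Day-of-year of January 5, 1877: 5.
Day-of-year of March 30, 1896: 90.
1877 has 365 days, so 365 − 5 = 360 days remain in 1877.
Full years 1878–1895: 14 common + 4 leap = 14×365 + 4×366 = 6574 days.
Total: 360 + 6574 + 90 = 7024 days.
7024 mod 7 = 3, so 3 days after Friday is Monday.

Monday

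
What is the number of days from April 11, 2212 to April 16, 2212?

Within April 2212: 16 − 11 = 5 days.

5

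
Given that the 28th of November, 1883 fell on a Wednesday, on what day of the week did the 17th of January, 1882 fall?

Count forward from the earlier date (January 17, 1882) to the later (November 28, 1883):
Day-of-year of January 17, 1882: 17.
Day-of-year of November 28, 1883: 332.
1882 has 365 days, so 365 − 17 = 348 days remain in 1882.
Total: 348 + 332 = 680 days.
680 mod 7 = 1, so 1 day before Wednesday is Tuesday.

Tuesday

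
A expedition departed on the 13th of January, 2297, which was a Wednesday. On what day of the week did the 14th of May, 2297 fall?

Friday

January 2297: 31 − 13 = 18 days remain.
Then February 2297 (28), March (31), April (30): 28 + 31 + 30 = 89 days.
May 1–14, 2297: 14 days.
Total: 18 + 89 + 14 = 121 days.
121 mod 7 = 2, so 2 days after Wednesday is Friday.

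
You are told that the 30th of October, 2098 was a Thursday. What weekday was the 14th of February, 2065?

Count forward from the earlier date (February 14, 2065) to the later (October 30, 2098):
Day-of-year of February 14, 2065: 45.
Day-of-year of October 30, 2098: 303.
2065 has 365 days, so 365 − 45 = 320 days remain in 2065.
Full years 2066–2097: 24 common + 8 leap = 24×365 + 8×366 = 11688 days.
Total: 320 + 11688 + 303 = 12311 days.
12311 mod 7 = 5, so 5 days before Thursday is Saturday.

Saturday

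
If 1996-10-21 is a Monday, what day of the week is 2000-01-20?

Thursday

Day-of-year of October 21, 1996: 295.
Day-of-year of January 20, 2000: 20.
1996 has 366 days, so 366 − 295 = 71 days remain in 1996.
Full years: 1997: 365; 1998: 365; 1999: 365. Sum = 1095.
Total: 71 + 1095 + 20 = 1186 days.
1186 mod 7 = 3, so 3 days after Monday is Thursday.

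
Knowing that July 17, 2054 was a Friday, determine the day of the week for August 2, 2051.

Count forward from the earlier date (August 2, 2051) to the later (July 17, 2054):
August 2, 2051 → August 2, 2052: 366 days (2052 is a leap year).
August 2, 2052 → August 2, 2053: 365 days.
August 2053: 31 − 2 = 29 days remain.
Then 10 full months totalling 303 days.
July 1–17, 2054: 17 days.
Residual: 349 days.
Total: 1080 days.
1080 mod 7 = 2, so 2 days before Friday is Wednesday.

Wednesday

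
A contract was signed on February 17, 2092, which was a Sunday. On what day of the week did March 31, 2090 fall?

Count forward from the earlier date (March 31, 2090) to the later (February 17, 2092):
Day-of-year of March 31, 2090: 90.
Day-of-year of February 17, 2092: 48.
2090 has 365 days, so 365 − 90 = 275 days remain in 2090.
Full years: 2091: 365. Sum = 365.
Total: 275 + 365 + 48 = 688 days.
688 mod 7 = 2, so 2 days before Sunday is Friday.

Friday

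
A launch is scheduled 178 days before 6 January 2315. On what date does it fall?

12 July 2314

Count 178 days before January 6, 2315:
Day-of-year of July 12, 2314: 193.
Day-of-year of January 6, 2315: 6.
2314 has 365 days, so 365 − 193 = 172 days remain in 2314.
Total: 172 + 6 = 178 days.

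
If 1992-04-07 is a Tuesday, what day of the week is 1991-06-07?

Friday

Count forward from the earlier date (June 7, 1991) to the later (April 7, 1992):
June 1991: 30 − 7 = 23 days remain.
Then 9 full months totalling 275 days.
April 1–7, 1992: 7 days.
Total: 23 + 275 + 7 = 305 days.
305 mod 7 = 4, so 4 days before Tuesday is Friday.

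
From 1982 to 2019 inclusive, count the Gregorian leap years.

Years divisible by 4 in [1982, 2019]: 1984, 1988, 1992, 1996, 2000, 2004, 2008, 2012, 2016.
2000 is divisible by 400, so still leap.
No century exceptions apply. Count: 9.

9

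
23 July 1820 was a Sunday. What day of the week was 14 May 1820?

Sunday

Count forward from the earlier date (May 14, 1820) to the later (July 23, 1820):
May 1820: 31 − 14 = 17 days remain.
Then June (30): 30 days.
July 1–23, 1820: 23 days.
Total: 17 + 30 + 23 = 70 days.
70 is a multiple of 7, so 14 May 1820 falls on the same weekday: Sunday.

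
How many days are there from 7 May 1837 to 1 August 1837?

86

May 1837: 31 − 7 = 24 days remain.
Then June (30), July (31): 30 + 31 = 61 days.
August 1, 1837: 1 day.
Total: 24 + 61 + 1 = 86 days.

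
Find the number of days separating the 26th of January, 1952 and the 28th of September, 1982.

From January 26, 1952 to January 26, 1982: 30 years, of which 8 contain a Feb 29 — 22×365 + 8×366 = 10958 days.
January 1982: 31 − 26 = 5 days remain.
Then February 1982 (28), March (31), April (30), May (31), June (30), July (31), August (31): 28 + 31 + 30 + 31 + 30 + 31 + 31 = 212 days.
September 1–28, 1982: 28 days.
Residual: 245 days.
Total: 11203 days.

11203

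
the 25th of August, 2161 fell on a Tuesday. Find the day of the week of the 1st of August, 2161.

Saturday

Count forward from the earlier date (August 1, 2161) to the later (August 25, 2161):
Within August 2161: 25 − 1 = 24 days.
24 mod 7 = 3, so 3 days before Tuesday is Saturday.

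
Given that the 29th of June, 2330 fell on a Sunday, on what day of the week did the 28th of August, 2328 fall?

Count forward from the earlier date (August 28, 2328) to the later (June 29, 2330):
August 28, 2328 → August 28, 2329: 365 days.
August 2329: 31 − 28 = 3 days remain.
Then 9 full months totalling 273 days.
June 1–29, 2330: 29 days.
Residual: 305 days.
Total: 670 days.
670 mod 7 = 5, so 5 days before Sunday is Tuesday.

Tuesday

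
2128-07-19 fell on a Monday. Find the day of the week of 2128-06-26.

Saturday

Count forward from the earlier date (June 26, 2128) to the later (July 19, 2128):
June 2128: 30 − 26 = 4 days remain.
July 1–19, 2128: 19 days.
Total: 4 + 19 = 23 days.
23 mod 7 = 2, so 2 days before Monday is Saturday.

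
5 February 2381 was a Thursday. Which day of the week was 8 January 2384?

Sunday

Day-of-year of February 5, 2381: 36.
Day-of-year of January 8, 2384: 8.
2381 has 365 days, so 365 − 36 = 329 days remain in 2381.
Full years: 2382: 365; 2383: 365. Sum = 730.
Total: 329 + 730 + 8 = 1067 days.
1067 mod 7 = 3, so 3 days after Thursday is Sunday.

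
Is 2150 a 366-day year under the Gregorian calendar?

2150 is not a leap year.

No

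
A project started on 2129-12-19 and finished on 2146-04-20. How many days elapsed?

From December 19, 2129 to December 19, 2145: 16 years, of which 4 contain a Feb 29 — 12×365 + 4×366 = 5844 days.
December 2145: 31 − 19 = 12 days remain.
Then January (31), February 2146 (28), March (31): 31 + 28 + 31 = 90 days.
April 1–20, 2146: 20 days.
Residual: 122 days.
Total: 5966 days.

5966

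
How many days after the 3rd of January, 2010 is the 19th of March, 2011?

January 2010: 31 − 3 = 28 days remain.
Then 13 full months totalling 393 days.
March 1–19, 2011: 19 days.
Total: 28 + 393 + 19 = 440 days.

440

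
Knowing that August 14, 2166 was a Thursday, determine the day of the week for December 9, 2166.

August 2166: 31 − 14 = 17 days remain.
Then September (30), October (31), November (30): 30 + 31 + 30 = 91 days.
December 1–9, 2166: 9 days.
Total: 17 + 91 + 9 = 117 days.
117 mod 7 = 5, so 5 days after Thursday is Tuesday.

Tuesday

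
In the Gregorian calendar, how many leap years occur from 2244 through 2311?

16

Years divisible by 4: 2244, 2248, …, 2308 — 17 in all.
Of these, 2300 is divisible by 100 but not 400, so not leap.
Leap years: 17 − 1 = 16.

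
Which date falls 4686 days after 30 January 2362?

29 November 2374

Count 4686 days after January 30, 2362:
From January 30, 2362 to January 30, 2374: 12 years, of which 3 contain a Feb 29 — 9×365 + 3×366 = 4383 days.
January 2374: 31 − 30 = 1 day remains.
Then 9 full months totalling 273 days.
November 1–29, 2374: 29 days.
Residual: 303 days.
Total: 4686 days.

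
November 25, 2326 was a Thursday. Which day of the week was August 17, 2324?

Sunday

Count forward from the earlier date (August 17, 2324) to the later (November 25, 2326):
August 17, 2324 → August 17, 2325: 365 days.
August 17, 2325 → August 17, 2326: 365 days.
August 2326: 31 − 17 = 14 days remain.
Then September (30), October (31): 30 + 31 = 61 days.
November 1–25, 2326: 25 days.
Residual: 100 days.
Total: 830 days.
830 mod 7 = 4, so 4 days before Thursday is Sunday.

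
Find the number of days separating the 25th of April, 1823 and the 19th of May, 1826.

1120

Day-of-year of April 25, 1823: 115.
Day-of-year of May 19, 1826: 139.
1823 has 365 days, so 365 − 115 = 250 days remain in 1823.
Full years: 1824: 366; 1825: 365. Sum = 731.
Total: 250 + 731 + 139 = 1120 days.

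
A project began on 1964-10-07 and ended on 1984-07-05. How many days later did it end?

From October 7, 1964 to October 7, 1983: 19 years, of which 4 contain a Feb 29 — 15×365 + 4×366 = 6939 days.
October 1983: 31 − 7 = 24 days remain.
Then November (30), December (31), January (31), February 1984 (29), March (31), April (30), May (31), June (30): 30 + 31 + 31 + 29 + 31 + 30 + 31 + 30 = 243 days.
July 1–5, 1984: 5 days.
Residual: 272 days.
Total: 7211 days.

7211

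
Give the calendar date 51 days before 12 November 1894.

22 September 1894

Count 51 days before November 12, 1894:
September 1894: 30 − 22 = 8 days remain.
Then October (31): 31 days.
November 1–12, 1894: 12 days.
Total: 8 + 31 + 12 = 51 days.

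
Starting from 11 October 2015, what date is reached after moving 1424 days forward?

4 September 2019

Count 1424 days after October 11, 2015:
October 11, 2015 → October 11, 2016: 366 days (2016 is a leap year).
October 11, 2016 → October 11, 2017: 365 days.
October 11, 2017 → October 11, 2018: 365 days.
October 2018: 31 − 11 = 20 days remain.
Then 10 full months totalling 304 days.
September 1–4, 2019: 4 days.
Residual: 328 days.
Total: 1424 days.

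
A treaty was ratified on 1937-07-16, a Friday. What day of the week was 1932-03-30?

Count forward from the earlier date (March 30, 1932) to the later (July 16, 1937):
March 30, 1932 → March 30, 1933: 365 days.
March 30, 1933 → March 30, 1934: 365 days.
March 30, 1934 → March 30, 1935: 365 days.
March 30, 1935 → March 30, 1936: 366 days (1936 is a leap year).
March 30, 1936 → March 30, 1937: 365 days.
March 1937: 31 − 30 = 1 day remains.
Then April (30), May (31), June (30): 30 + 31 + 30 = 91 days.
July 1–16, 1937: 16 days.
Residual: 108 days.
Total: 1934 days.
1934 mod 7 = 2, so 2 days before Friday is Wednesday.

Wednesday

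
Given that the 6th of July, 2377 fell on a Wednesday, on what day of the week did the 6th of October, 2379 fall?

July 2377: 31 − 6 = 25 days remain.
Then 26 full months totalling 791 days.
October 1–6, 2379: 6 days.
Total: 25 + 791 + 6 = 822 days.
822 mod 7 = 3, so 3 days after Wednesday is Saturday.

Saturday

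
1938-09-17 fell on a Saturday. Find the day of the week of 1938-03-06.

Count forward from the earlier date (March 6, 1938) to the later (September 17, 1938):
March 1938: 31 − 6 = 25 days remain.
Then April (30), May (31), June (30), July (31), August (31): 30 + 31 + 30 + 31 + 31 = 153 days.
September 1–17, 1938: 17 days.
Total: 25 + 153 + 17 = 195 days.
195 mod 7 = 6, so 6 days before Saturday is Sunday.

Sunday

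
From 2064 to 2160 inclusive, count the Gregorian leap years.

24

Years divisible by 4: 2064, 2068, …, 2160 — 25 in all.
Of these, 2100 is divisible by 100 but not 400, so not leap.
Leap years: 25 − 1 = 24.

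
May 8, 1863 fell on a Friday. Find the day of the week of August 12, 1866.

Sunday

Day-of-year of May 8, 1863: 128.
Day-of-year of August 12, 1866: 224.
1863 has 365 days, so 365 − 128 = 237 days remain in 1863.
Full years: 1864: 366; 1865: 365. Sum = 731.
Total: 237 + 731 + 224 = 1192 days.
1192 mod 7 = 2, so 2 days after Friday is Sunday.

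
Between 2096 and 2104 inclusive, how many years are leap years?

2

Years divisible by 4 in [2096, 2104]: 2096, 2100, 2104.
Of these, 2100 is divisible by 100 but not 400, so not leap.
Leap years: 3 − 1 = 2.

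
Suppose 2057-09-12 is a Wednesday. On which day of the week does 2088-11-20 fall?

Saturday

Day-of-year of September 12, 2057: 255.
Day-of-year of November 20, 2088: 325.
2057 has 365 days, so 365 − 255 = 110 days remain in 2057.
Full years 2058–2087: 23 common + 7 leap = 23×365 + 7×366 = 10957 days.
Total: 110 + 10957 + 325 = 11392 days.
11392 mod 7 = 3, so 3 days after Wednesday is Saturday.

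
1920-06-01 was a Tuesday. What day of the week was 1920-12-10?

Friday

June 1920: 30 − 1 = 29 days remain.
Then July (31), August (31), September (30), October (31), November (30): 31 + 31 + 30 + 31 + 30 = 153 days.
December 1–10, 1920: 10 days.
Total: 29 + 153 + 10 = 192 days.
192 mod 7 = 3, so 3 days after Tuesday is Friday.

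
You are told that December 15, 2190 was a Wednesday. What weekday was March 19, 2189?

Thursday

Count forward from the earlier date (March 19, 2189) to the later (December 15, 2190):
March 2189: 31 − 19 = 12 days remain.
Then 20 full months totalling 609 days.
December 1–15, 2190: 15 days.
Total: 12 + 609 + 15 = 636 days.
636 mod 7 = 6, so 6 days before Wednesday is Thursday.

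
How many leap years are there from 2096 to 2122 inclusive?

Years divisible by 4 in [2096, 2122]: 2096, 2100, 2104, 2108, 2112, 2116, 2120.
Of these, 2100 is divisible by 100 but not 400, so not leap.
Leap years: 7 − 1 = 6.

6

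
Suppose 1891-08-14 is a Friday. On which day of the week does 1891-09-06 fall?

Sunday

August 1891: 31 − 14 = 17 days remain.
September 1–6, 1891: 6 days.
Total: 17 + 6 = 23 days.
23 mod 7 = 2, so 2 days after Friday is Sunday.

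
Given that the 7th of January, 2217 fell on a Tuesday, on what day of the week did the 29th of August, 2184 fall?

Sunday

Count forward from the earlier date (August 29, 2184) to the later (January 7, 2217):
From August 29, 2184 to August 29, 2216: 32 years, of which 7 contain a Feb 29 — 25×365 + 7×366 = 11687 days.
(2200 is not a leap year (divisible by 100 but not 400).)
August 2216: 31 − 29 = 2 days remain.
Then September (30), October (31), November (30), December (31): 30 + 31 + 30 + 31 = 122 days.
January 1–7, 2217: 7 days.
Residual: 131 days.
Total: 11818 days.
11818 mod 7 = 2, so 2 days before Tuesday is Sunday.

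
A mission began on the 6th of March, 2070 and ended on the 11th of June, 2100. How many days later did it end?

11054

Day-of-year of March 6, 2070: 65.
Day-of-year of June 11, 2100: 162.
2070 has 365 days, so 365 − 65 = 300 days remain in 2070.
Full years 2071–2099: 22 common + 7 leap = 22×365 + 7×366 = 10592 days.
Total: 300 + 10592 + 162 = 11054 days.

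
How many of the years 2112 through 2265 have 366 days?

Years divisible by 4: 2112, 2116, …, 2264 — 39 in all.
Of these, 2200 is divisible by 100 but not 400, so not leap.
Leap years: 39 − 1 = 38.

38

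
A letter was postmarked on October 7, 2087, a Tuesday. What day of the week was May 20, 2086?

Monday

Count forward from the earlier date (May 20, 2086) to the later (October 7, 2087):
Day-of-year of May 20, 2086: 140.
Day-of-year of October 7, 2087: 280.
2086 has 365 days, so 365 − 140 = 225 days remain in 2086.
Total: 225 + 280 = 505 days.
505 mod 7 = 1, so 1 day before Tuesday is Monday.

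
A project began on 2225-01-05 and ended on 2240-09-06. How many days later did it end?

Day-of-year of January 5, 2225: 5.
Day-of-year of September 6, 2240: 250.
2225 has 365 days, so 365 − 5 = 360 days remain in 2225.
Full years 2226–2239: 11 common + 3 leap = 11×365 + 3×366 = 5113 days.
Total: 360 + 5113 + 250 = 5723 days.

5723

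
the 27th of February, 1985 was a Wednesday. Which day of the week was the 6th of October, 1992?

From February 27, 1985 to February 27, 1992: 7 years, of which 1 contains a Feb 29 — 6×365 + 1×366 = 2556 days.
February 1992: 29 − 27 = 2 days remain (1992 is a leap year, so February has 29 days).
Then March (31), April (30), May (31), June (30), July (31), August (31), September (30): 31 + 30 + 31 + 30 + 31 + 31 + 30 = 214 days.
October 1–6, 1992: 6 days.
Residual: 222 days.
Total: 2778 days.
2778 mod 7 = 6, so 6 days after Wednesday is Tuesday.

Tuesday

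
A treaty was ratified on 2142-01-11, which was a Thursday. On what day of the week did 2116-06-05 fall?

Friday

Count forward from the earlier date (June 5, 2116) to the later (January 11, 2142):
From June 5, 2116 to June 5, 2141: 25 years, of which 6 contain a Feb 29 — 19×365 + 6×366 = 9131 days.
June 2141: 30 − 5 = 25 days remain.
Then July (31), August (31), September (30), October (31), November (30), December (31): 31 + 31 + 30 + 31 + 30 + 31 = 184 days.
January 1–11, 2142: 11 days.
Residual: 220 days.
Total: 9351 days.
9351 mod 7 = 6, so 6 days before Thursday is Friday.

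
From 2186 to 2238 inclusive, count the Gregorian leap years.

Years divisible by 4: 2188, 2192, …, 2236 — 13 in all.
Of these, 2200 is divisible by 100 but not 400, so not leap.
Leap years: 13 − 1 = 12.

12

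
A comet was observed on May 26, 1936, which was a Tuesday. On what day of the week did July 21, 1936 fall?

May 1936: 31 − 26 = 5 days remain.
Then June (30): 30 days.
July 1–21, 1936: 21 days.
Total: 5 + 30 + 21 = 56 days.
56 is a multiple of 7, so July 21, 1936 falls on the same weekday: Tuesday.

Tuesday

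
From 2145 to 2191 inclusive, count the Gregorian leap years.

Years divisible by 4 in [2145, 2191]: 2148, 2152, 2156, 2160, 2164, 2168, 2172, 2176, 2180, 2184, 2188.
No century exceptions apply. Count: 11.

11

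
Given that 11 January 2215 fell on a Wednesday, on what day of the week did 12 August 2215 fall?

January 2215: 31 − 11 = 20 days remain.
Then February 2215 (28), March (31), April (30), May (31), June (30), July (31): 28 + 31 + 30 + 31 + 30 + 31 = 181 days.
August 1–12, 2215: 12 days.
Total: 20 + 181 + 12 = 213 days.
213 mod 7 = 3, so 3 days after Wednesday is Saturday.

Saturday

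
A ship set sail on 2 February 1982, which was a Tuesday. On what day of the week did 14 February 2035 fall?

From February 2, 1982 to February 2, 2035: 53 years, of which 13 contain a Feb 29 — 40×365 + 13×366 = 19358 days.
(2000 is a leap year (divisible by 400).)
Within February 2035: 14 − 2 = 12 days.
Total: 19370 days.
19370 mod 7 = 1, so 1 day after Tuesday is Wednesday.

Wednesday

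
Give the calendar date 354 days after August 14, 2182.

August 3, 2183

Count 354 days after August 14, 2182:
August 2182: 31 − 14 = 17 days remain.
Then 11 full months totalling 334 days.
August 1–3, 2183: 3 days.
Residual: 354 days.
Total: 354 days.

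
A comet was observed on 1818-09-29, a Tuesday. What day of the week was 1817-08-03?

Sunday

Count forward from the earlier date (August 3, 1817) to the later (September 29, 1818):
August 3, 1817 → August 3, 1818: 365 days.
August 1818: 31 − 3 = 28 days remain.
September 1–29, 1818: 29 days.
Residual: 57 days.
Total: 422 days.
422 mod 7 = 2, so 2 days before Tuesday is Sunday.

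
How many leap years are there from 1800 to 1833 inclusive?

Years divisible by 4 in [1800, 1833]: 1800, 1804, 1808, 1812, 1816, 1820, 1824, 1828, 1832.
Of these, 1800 is divisible by 100 but not 400, so not leap.
Leap years: 9 − 1 = 8.

8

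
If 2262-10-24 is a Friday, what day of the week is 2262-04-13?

Sunday

Count forward from the earlier date (April 13, 2262) to the later (October 24, 2262):
April 2262: 30 − 13 = 17 days remain.
Then May (31), June (30), July (31), August (31), September (30): 31 + 30 + 31 + 31 + 30 = 153 days.
October 1–24, 2262: 24 days.
Total: 17 + 153 + 24 = 194 days.
194 mod 7 = 5, so 5 days before Friday is Sunday.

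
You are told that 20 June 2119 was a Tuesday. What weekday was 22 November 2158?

Wednesday

From June 20, 2119 to June 20, 2158: 39 years, of which 10 contain a Feb 29 — 29×365 + 10×366 = 14245 days.
June 2158: 30 − 20 = 10 days remain.
Then July (31), August (31), September (30), October (31): 31 + 31 + 30 + 31 = 123 days.
November 1–22, 2158: 22 days.
Residual: 155 days.
Total: 14400 days.
14400 mod 7 = 1, so 1 day after Tuesday is Wednesday.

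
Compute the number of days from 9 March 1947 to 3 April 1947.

25

March 1947: 31 − 9 = 22 days remain.
April 1–3, 1947: 3 days.
Total: 22 + 3 = 25 days.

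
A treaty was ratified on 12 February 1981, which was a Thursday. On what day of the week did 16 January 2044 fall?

From February 12, 1981 to February 12, 2043: 62 years, of which 15 contain a Feb 29 — 47×365 + 15×366 = 22645 days.
(2000 is a leap year (divisible by 400).)
February 2043: 28 − 12 = 16 days remain (2043 is not a leap year, so February has 28 days).
Then 10 full months totalling 306 days.
January 1–16, 2044: 16 days.
Residual: 338 days.
Total: 22983 days.
22983 mod 7 = 2, so 2 days after Thursday is Saturday.

Saturday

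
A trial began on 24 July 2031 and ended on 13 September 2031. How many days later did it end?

July 2031: 31 − 24 = 7 days remain.
Then August (31): 31 days.
September 1–13, 2031: 13 days.
Total: 7 + 31 + 13 = 51 days.

51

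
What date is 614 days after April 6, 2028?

December 11, 2029

Count 614 days after April 6, 2028:
April 2028: 30 − 6 = 24 days remain.
Then 19 full months totalling 579 days.
December 1–11, 2029: 11 days.
Total: 24 + 579 + 11 = 614 days.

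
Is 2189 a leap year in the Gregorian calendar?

2189 is not a leap year.

No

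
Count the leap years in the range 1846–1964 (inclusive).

Years divisible by 4: 1848, 1852, …, 1964 — 30 in all.
Of these, 1900 is divisible by 100 but not 400, so not leap.
Leap years: 30 − 1 = 29.

29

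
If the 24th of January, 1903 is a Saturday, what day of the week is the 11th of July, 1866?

Count forward from the earlier date (July 11, 1866) to the later (January 24, 1903):
From July 11, 1866 to July 11, 1902: 36 years, of which 8 contain a Feb 29 — 28×365 + 8×366 = 13148 days.
(1900 is not a leap year (divisible by 100 but not 400).)
July 1902: 31 − 11 = 20 days remain.
Then August (31), September (30), October (31), November (30), December (31): 31 + 30 + 31 + 30 + 31 = 153 days.
January 1–24, 1903: 24 days.
Residual: 197 days.
Total: 13345 days.
13345 mod 7 = 3, so 3 days before Saturday is Wednesday.

Wednesday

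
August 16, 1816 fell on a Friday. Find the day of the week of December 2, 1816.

August 1816: 31 − 16 = 15 days remain.
Then September (30), October (31), November (30): 30 + 31 + 30 = 91 days.
December 1–2, 1816: 2 days.
Total: 15 + 91 + 2 = 108 days.
108 mod 7 = 3, so 3 days after Friday is Monday.

Monday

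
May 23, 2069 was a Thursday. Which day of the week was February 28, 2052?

Wednesday

Count forward from the earlier date (February 28, 2052) to the later (May 23, 2069):
Day-of-year of February 28, 2052: 59.
Day-of-year of May 23, 2069: 143.
2052 has 366 days, so 366 − 59 = 307 days remain in 2052.
Full years 2053–2068: 12 common + 4 leap = 12×365 + 4×366 = 5844 days.
Total: 307 + 5844 + 143 = 6294 days.
6294 mod 7 = 1, so 1 day before Thursday is Wednesday.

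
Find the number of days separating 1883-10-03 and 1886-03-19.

898

Day-of-year of October 3, 1883: 276.
Day-of-year of March 19, 1886: 78.
1883 has 365 days, so 365 − 276 = 89 days remain in 1883.
Full years: 1884: 366; 1885: 365. Sum = 731.
Total: 89 + 731 + 78 = 898 days.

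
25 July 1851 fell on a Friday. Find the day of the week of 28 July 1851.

Monday

Within July 1851: 28 − 25 = 3 days.
3 mod 7 = 3, so 3 days after Friday is Monday.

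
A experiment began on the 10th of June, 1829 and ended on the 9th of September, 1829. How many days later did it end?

91

June 1829: 30 − 10 = 20 days remain.
Then July (31), August (31): 31 + 31 = 62 days.
September 1–9, 1829: 9 days.
Total: 20 + 62 + 9 = 91 days.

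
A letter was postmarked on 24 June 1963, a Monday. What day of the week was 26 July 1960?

Count forward from the earlier date (July 26, 1960) to the later (June 24, 1963):
July 26, 1960 → July 26, 1961: 365 days.
July 26, 1961 → July 26, 1962: 365 days.
July 1962: 31 − 26 = 5 days remain.
Then 10 full months totalling 304 days.
June 1–24, 1963: 24 days.
Residual: 333 days.
Total: 1063 days.
1063 mod 7 = 6, so 6 days before Monday is Tuesday.

Tuesday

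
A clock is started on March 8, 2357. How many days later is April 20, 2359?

773

March 8, 2357 → March 8, 2358: 365 days.
March 8, 2358 → March 8, 2359: 365 days.
March 2359: 31 − 8 = 23 days remain.
April 1–20, 2359: 20 days.
Residual: 43 days.
Total: 773 days.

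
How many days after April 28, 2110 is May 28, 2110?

April 2110: 30 − 28 = 2 days remain.
May 1–28, 2110: 28 days.
Total: 2 + 28 = 30 days.

30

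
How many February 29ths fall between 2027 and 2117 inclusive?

Years divisible by 4: 2028, 2032, …, 2116 — 23 in all.
Of these, 2100 is divisible by 100 but not 400, so not leap.
Leap years: 23 − 1 = 22.

22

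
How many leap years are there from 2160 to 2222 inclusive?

15

Years divisible by 4: 2160, 2164, …, 2220 — 16 in all.
Of these, 2200 is divisible by 100 but not 400, so not leap.
Leap years: 16 − 1 = 15.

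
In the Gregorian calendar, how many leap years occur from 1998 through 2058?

15

Years divisible by 4: 2000, 2004, …, 2056 — 15 in all.
2000 is divisible by 400, so still leap.
No century exceptions apply. Count: 15.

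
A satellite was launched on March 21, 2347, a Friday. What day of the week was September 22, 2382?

Wednesday

From March 21, 2347 to March 21, 2382: 35 years, of which 9 contain a Feb 29 — 26×365 + 9×366 = 12784 days.
March 2382: 31 − 21 = 10 days remain.
Then April (30), May (31), June (30), July (31), August (31): 30 + 31 + 30 + 31 + 31 = 153 days.
September 1–22, 2382: 22 days.
Residual: 185 days.
Total: 12969 days.
12969 mod 7 = 5, so 5 days after Friday is Wednesday.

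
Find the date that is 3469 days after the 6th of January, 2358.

the 7th of July, 2367

Count 3469 days after January 6, 2358:
From January 6, 2358 to January 6, 2367: 9 years, of which 2 contain a Feb 29 — 7×365 + 2×366 = 3287 days.
January 2367: 31 − 6 = 25 days remain.
Then February 2367 (28), March (31), April (30), May (31), June (30): 28 + 31 + 30 + 31 + 30 = 150 days.
July 1–7, 2367: 7 days.
Residual: 182 days.
Total: 3469 days.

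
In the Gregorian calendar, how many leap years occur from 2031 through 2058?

7

Years divisible by 4 in [2031, 2058]: 2032, 2036, 2040, 2044, 2048, 2052, 2056.
No century exceptions apply. Count: 7.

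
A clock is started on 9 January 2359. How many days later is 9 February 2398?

Day-of-year of January 9, 2359: 9.
Day-of-year of February 9, 2398: 40.
2359 has 365 days, so 365 − 9 = 356 days remain in 2359.
Full years 2360–2397: 28 common + 10 leap = 28×365 + 10×366 = 13880 days.
Total: 356 + 13880 + 40 = 14276 days.

14276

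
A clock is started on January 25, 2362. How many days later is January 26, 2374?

4384

From January 25, 2362 to January 25, 2374: 12 years, of which 3 contain a Feb 29 — 9×365 + 3×366 = 4383 days.
Within January 2374: 26 − 25 = 1 day.
Total: 4384 days.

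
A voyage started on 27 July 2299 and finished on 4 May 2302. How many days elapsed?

Day-of-year of July 27, 2299: 208.
Day-of-year of May 4, 2302: 124.
2299 has 365 days, so 365 − 208 = 157 days remain in 2299.
Full years: 2300: 365; 2301: 365. Sum = 730.
Total: 157 + 730 + 124 = 1011 days.

1011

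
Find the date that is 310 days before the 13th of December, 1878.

the 6th of February, 1878

Count 310 days before December 13, 1878:
February 1878: 28 − 6 = 22 days remain (1878 is not a leap year, so February has 28 days).
Then 9 full months totalling 275 days.
December 1–13, 1878: 13 days.
Total: 22 + 275 + 13 = 310 days.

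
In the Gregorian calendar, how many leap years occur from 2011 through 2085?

19

Years divisible by 4: 2012, 2016, …, 2084 — 19 in all.
No century exceptions apply. Count: 19.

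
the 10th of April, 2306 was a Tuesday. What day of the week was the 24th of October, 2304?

Monday

Count forward from the earlier date (October 24, 2304) to the later (April 10, 2306):
Day-of-year of October 24, 2304: 298.
Day-of-year of April 10, 2306: 100.
2304 has 366 days, so 366 − 298 = 68 days remain in 2304.
Full years: 2305: 365. Sum = 365.
Total: 68 + 365 + 100 = 533 days.
533 mod 7 = 1, so 1 day before Tuesday is Monday.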